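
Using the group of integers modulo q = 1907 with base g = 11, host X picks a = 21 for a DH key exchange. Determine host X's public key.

1749

Public value = 11^21 (mod 1907).
11^1 ≡ 11 (mod 1907)
11^2 = (11^1)^2 ≡ 11^2 = 121 ≡ 121 (mod 1907)
11^4 = (11^2)^2 ≡ 121^2 = 14641 ≡ 1292 (mod 1907)
11^8 = (11^4)^2 ≡ 1292^2 = 1669264 ≡ 639 (mod 1907)
11^16 = (11^8)^2 ≡ 639^2 = 408321 ≡ 223 (mod 1907)
11^21 = 11^16 · 11^4 · 11^1 ≡ 223 · 1292 · 11 ≡ 1749 (mod 1907).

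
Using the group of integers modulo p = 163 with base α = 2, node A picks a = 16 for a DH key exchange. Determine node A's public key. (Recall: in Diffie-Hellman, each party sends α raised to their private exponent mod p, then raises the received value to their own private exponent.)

Public value = 2^{16} \pmod{163}.
2^1 ≡ 2 (mod 163)
2^2 = (2^1)^2 ≡ 2^2 = 4 ≡ 4 (mod 163)
2^4 = (2^2)^2 ≡ 4^2 = 16 ≡ 16 (mod 163)
2^8 = (2^4)^2 ≡ 16^2 = 256 ≡ 93 (mod 163)
2^16 = (2^8)^2 ≡ 93^2 = 8649 ≡ 10 (mod 163)

10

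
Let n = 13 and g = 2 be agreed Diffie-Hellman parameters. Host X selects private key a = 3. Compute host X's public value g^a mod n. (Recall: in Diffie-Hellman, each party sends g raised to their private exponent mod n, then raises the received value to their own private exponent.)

8

Public value = 2^3 mod 13.
2^1 ≡ 2 (mod 13)
2^2 = (2^1)^2 ≡ 2^2 = 4 ≡ 4 (mod 13)
2^3 = 2^2 · 2^1 ≡ 4 · 2 ≡ 8 (mod 13).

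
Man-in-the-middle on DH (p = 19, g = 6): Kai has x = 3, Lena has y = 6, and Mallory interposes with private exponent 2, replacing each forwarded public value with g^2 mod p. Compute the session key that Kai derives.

11

Kai receives Mallory's public value M = 6^2 mod 19 instead of the honest one.
6^1 ≡ 6 (mod 19)
6^2 = (6^1)^2 ≡ 6^2 = 36 ≡ 17 (mod 19)
So M = 17. Kai computes K = M^3 mod 19.
17^1 ≡ 17 (mod 19)
17^2 = (17^1)^2 ≡ 17^2 = 289 ≡ 4 (mod 19)
17^3 = 17^2 · 17^1 ≡ 4 · 17 ≡ 11 (mod 19).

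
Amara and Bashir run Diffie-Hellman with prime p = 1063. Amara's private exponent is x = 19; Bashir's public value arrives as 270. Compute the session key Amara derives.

850

Shared key K = 270^19 mod 1063.
270^1 ≡ 270 (mod 1063)
270^2 = (270^1)^2 ≡ 270^2 = 72900 ≡ 616 (mod 1063)
270^4 = (270^2)^2 ≡ 616^2 = 379456 ≡ 1028 (mod 1063)
270^8 = (270^4)^2 ≡ 1028^2 = 1056784 ≡ 162 (mod 1063)
270^16 = (270^8)^2 ≡ 162^2 = 26244 ≡ 732 (mod 1063)
270^19 = 270^16 · 270^2 · 270^1 ≡ 732 · 616 · 270 ≡ 850 (mod 1063).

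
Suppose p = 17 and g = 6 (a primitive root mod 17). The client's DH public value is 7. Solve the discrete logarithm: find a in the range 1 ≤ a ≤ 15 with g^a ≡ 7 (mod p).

5

Try successive powers of 6 modulo 17:
6^1 ≡ 6
6^2 ≡ 2
6^3 ≡ 12
6^4 ≡ 4
6^5 ≡ 7
Found: a = 5.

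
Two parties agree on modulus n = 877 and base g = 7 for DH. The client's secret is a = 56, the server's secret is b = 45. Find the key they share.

127

The server sends B = g^b mod n = 7^45 mod 877.
7^1 ≡ 7 (mod 877)
7^2 = (7^1)^2 ≡ 7^2 = 49 ≡ 49 (mod 877)
7^4 = (7^2)^2 ≡ 49^2 = 2401 ≡ 647 (mod 877)
7^8 = (7^4)^2 ≡ 647^2 = 418609 ≡ 280 (mod 877)
7^16 = (7^8)^2 ≡ 280^2 = 78400 ≡ 347 (mod 877)
7^32 = (7^16)^2 ≡ 347^2 = 120409 ≡ 260 (mod 877)
7^45 = 7^32 · 7^8 · 7^4 · 7^1 ≡ 260 · 280 · 647 · 7 ≡ 419 (mod 877).
So B = 419. The client then computes K = B^a mod n = 419^56 mod 877.
419^1 ≡ 419 (mod 877)
419^2 = (419^1)^2 ≡ 419^2 = 175561 ≡ 161 (mod 877)
419^4 = (419^2)^2 ≡ 161^2 = 25921 ≡ 488 (mod 877)
419^8 = (419^4)^2 ≡ 488^2 = 238144 ≡ 477 (mod 877)
419^16 = (419^8)^2 ≡ 477^2 = 227529 ≡ 386 (mod 877)
419^32 = (419^16)^2 ≡ 386^2 = 148996 ≡ 783 (mod 877)
419^56 = 419^32 · 419^16 · 419^8 ≡ 783 · 386 · 477 ≡ 127 (mod 877).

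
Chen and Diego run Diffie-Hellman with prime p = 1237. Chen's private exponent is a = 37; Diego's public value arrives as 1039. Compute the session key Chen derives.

Shared key K = 1039^37 mod 1237.
1039^1 ≡ 1039 (mod 1237)
1039^2 = (1039^1)^2 ≡ 1039^2 = 1079521 ≡ 857 (mod 1237)
1039^4 = (1039^2)^2 ≡ 857^2 = 734449 ≡ 908 (mod 1237)
1039^8 = (1039^4)^2 ≡ 908^2 = 824464 ≡ 622 (mod 1237)
1039^16 = (1039^8)^2 ≡ 622^2 = 386884 ≡ 940 (mod 1237)
1039^32 = (1039^16)^2 ≡ 940^2 = 883600 ≡ 382 (mod 1237)
1039^37 = 1039^32 · 1039^4 · 1039^1 ≡ 382 · 908 · 1039 ≡ 752 (mod 1237).

752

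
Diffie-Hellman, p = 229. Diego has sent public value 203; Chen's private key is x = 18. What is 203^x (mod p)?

44

Shared key K = 203^18 mod 229.
203^1 ≡ 203 (mod 229)
203^2 = (203^1)^2 ≡ 203^2 = 41209 ≡ 218 (mod 229)
203^4 = (203^2)^2 ≡ 218^2 = 47524 ≡ 121 (mod 229)
203^8 = (203^4)^2 ≡ 121^2 = 14641 ≡ 214 (mod 229)
203^16 = (203^8)^2 ≡ 214^2 = 45796 ≡ 225 (mod 229)
203^18 = 203^16 · 203^2 ≡ 225 · 218 ≡ 44 (mod 229).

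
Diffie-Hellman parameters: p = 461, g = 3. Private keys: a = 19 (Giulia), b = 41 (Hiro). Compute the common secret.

287

Hiro sends B = g^b mod p = 3^41 mod 461.
3^1 ≡ 3 (mod 461)
3^2 = (3^1)^2 ≡ 3^2 = 9 ≡ 9 (mod 461)
3^4 = (3^2)^2 ≡ 9^2 = 81 ≡ 81 (mod 461)
3^8 = (3^4)^2 ≡ 81^2 = 6561 ≡ 107 (mod 461)
3^16 = (3^8)^2 ≡ 107^2 = 11449 ≡ 385 (mod 461)
3^32 = (3^16)^2 ≡ 385^2 = 148225 ≡ 244 (mod 461)
3^41 = 3^32 · 3^8 · 3^1 ≡ 244 · 107 · 3 ≡ 415 (mod 461).
So B = 415. Giulia then computes K = B^a mod p = 415^19 mod 461.
415^1 ≡ 415 (mod 461)
415^2 = (415^1)^2 ≡ 415^2 = 172225 ≡ 272 (mod 461)
415^4 = (415^2)^2 ≡ 272^2 = 73984 ≡ 224 (mod 461)
415^8 = (415^4)^2 ≡ 224^2 = 50176 ≡ 388 (mod 461)
415^16 = (415^8)^2 ≡ 388^2 = 150544 ≡ 258 (mod 461)
415^19 = 415^16 · 415^2 · 415^1 ≡ 258 · 272 · 415 ≡ 287 (mod 461).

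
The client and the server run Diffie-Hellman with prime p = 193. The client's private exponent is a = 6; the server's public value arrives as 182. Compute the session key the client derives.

14

Shared key K = 182^6 mod 193.
182^1 ≡ 182 (mod 193)
182^2 = (182^1)^2 ≡ 182^2 = 33124 ≡ 121 (mod 193)
182^4 = (182^2)^2 ≡ 121^2 = 14641 ≡ 166 (mod 193)
182^6 = 182^4 · 182^2 ≡ 166 · 121 ≡ 14 (mod 193).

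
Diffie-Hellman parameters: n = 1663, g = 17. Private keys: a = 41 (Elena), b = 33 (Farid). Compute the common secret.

1544

Farid sends B = g^b mod n = 17^33 mod 1663.
17^1 ≡ 17 (mod 1663)
17^2 = (17^1)^2 ≡ 17^2 = 289 ≡ 289 (mod 1663)
17^4 = (17^2)^2 ≡ 289^2 = 83521 ≡ 371 (mod 1663)
17^8 = (17^4)^2 ≡ 371^2 = 137641 ≡ 1275 (mod 1663)
17^16 = (17^8)^2 ≡ 1275^2 = 1625625 ≡ 874 (mod 1663)
17^32 = (17^16)^2 ≡ 874^2 = 763876 ≡ 559 (mod 1663)
17^33 = 17^32 · 17^1 ≡ 559 · 17 ≡ 1188 (mod 1663).
So B = 1188. Elena then computes K = B^a mod n = 1188^41 mod 1663.
1188^1 ≡ 1188 (mod 1663)
1188^2 = (1188^1)^2 ≡ 1188^2 = 1411344 ≡ 1120 (mod 1663)
1188^4 = (1188^2)^2 ≡ 1120^2 = 1254400 ≡ 498 (mod 1663)
1188^8 = (1188^4)^2 ≡ 498^2 = 248004 ≡ 217 (mod 1663)
1188^16 = (1188^8)^2 ≡ 217^2 = 47089 ≡ 525 (mod 1663)
1188^32 = (1188^16)^2 ≡ 525^2 = 275625 ≡ 1230 (mod 1663)
1188^41 = 1188^32 · 1188^8 · 1188^1 ≡ 1230 · 217 · 1188 ≡ 1544 (mod 1663).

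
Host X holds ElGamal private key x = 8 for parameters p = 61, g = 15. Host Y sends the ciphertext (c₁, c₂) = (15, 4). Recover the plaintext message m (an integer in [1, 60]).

27

Shared mask s = c₁^x mod p = 15^8 mod 61.
15^1 ≡ 15 (mod 61)
15^2 = (15^1)^2 ≡ 15^2 = 225 ≡ 42 (mod 61)
15^4 = (15^2)^2 ≡ 42^2 = 1764 ≡ 56 (mod 61)
15^8 = (15^4)^2 ≡ 56^2 = 3136 ≡ 25 (mod 61)
So s = 25; s⁻¹ ≡ 22 (mod 61).
m = c₂ · s⁻¹ mod 61 = 4 · 22 mod 61 = 27.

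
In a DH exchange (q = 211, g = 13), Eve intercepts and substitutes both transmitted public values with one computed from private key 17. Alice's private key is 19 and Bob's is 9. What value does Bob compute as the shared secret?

193

Bob receives Eve's public value M = 13^17 mod 211 instead of the honest one.
13^1 ≡ 13 (mod 211)
13^2 = (13^1)^2 ≡ 13^2 = 169 ≡ 169 (mod 211)
13^4 = (13^2)^2 ≡ 169^2 = 28561 ≡ 76 (mod 211)
13^8 = (13^4)^2 ≡ 76^2 = 5776 ≡ 79 (mod 211)
13^16 = (13^8)^2 ≡ 79^2 = 6241 ≡ 122 (mod 211)
13^17 = 13^16 · 13^1 ≡ 122 · 13 ≡ 109 (mod 211).
So M = 109. Bob computes K = M^9 mod 211.
109^1 ≡ 109 (mod 211)
109^2 = (109^1)^2 ≡ 109^2 = 11881 ≡ 65 (mod 211)
109^4 = (109^2)^2 ≡ 65^2 = 4225 ≡ 5 (mod 211)
109^8 = (109^4)^2 ≡ 5^2 = 25 ≡ 25 (mod 211)
109^9 = 109^8 · 109^1 ≡ 25 · 109 ≡ 193 (mod 211).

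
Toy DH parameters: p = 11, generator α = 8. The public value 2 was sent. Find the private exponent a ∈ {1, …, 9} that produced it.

7

Try successive powers of 8 modulo 11:
8^1 ≡ 8
8^2 ≡ 9
8^3 ≡ 6
8^4 ≡ 4
8^5 ≡ 10
8^6 ≡ 3
8^7 ≡ 2
Found: a = 7.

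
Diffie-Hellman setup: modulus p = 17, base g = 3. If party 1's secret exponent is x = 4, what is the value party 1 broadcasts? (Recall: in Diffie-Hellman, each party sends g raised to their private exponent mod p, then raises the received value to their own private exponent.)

Public value = 3^4 (mod 17).
3^1 ≡ 3 (mod 17)
3^2 = (3^1)^2 ≡ 3^2 = 9 ≡ 9 (mod 17)
3^4 = (3^2)^2 ≡ 9^2 = 81 ≡ 13 (mod 17)

13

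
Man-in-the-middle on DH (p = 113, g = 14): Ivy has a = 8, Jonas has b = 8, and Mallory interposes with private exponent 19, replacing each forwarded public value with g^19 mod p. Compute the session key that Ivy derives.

49

Ivy receives Mallory's public value M = 14^19 mod 113 instead of the honest one.
14^1 ≡ 14 (mod 113)
14^2 = (14^1)^2 ≡ 14^2 = 196 ≡ 83 (mod 113)
14^4 = (14^2)^2 ≡ 83^2 = 6889 ≡ 109 (mod 113)
14^8 = (14^4)^2 ≡ 109^2 = 11881 ≡ 16 (mod 113)
14^16 = (14^8)^2 ≡ 16^2 = 256 ≡ 30 (mod 113)
14^19 = 14^16 · 14^2 · 14^1 ≡ 30 · 83 · 14 ≡ 56 (mod 113).
So M = 56. Ivy computes K = M^8 mod 113.
56^1 ≡ 56 (mod 113)
56^2 = (56^1)^2 ≡ 56^2 = 3136 ≡ 85 (mod 113)
56^4 = (56^2)^2 ≡ 85^2 = 7225 ≡ 106 (mod 113)
56^8 = (56^4)^2 ≡ 106^2 = 11236 ≡ 49 (mod 113)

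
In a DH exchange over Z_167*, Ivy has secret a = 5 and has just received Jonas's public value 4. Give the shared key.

22

Shared key K = 4^5 mod 167.
4^1 ≡ 4 (mod 167)
4^2 = (4^1)^2 ≡ 4^2 = 16 ≡ 16 (mod 167)
4^4 = (4^2)^2 ≡ 16^2 = 256 ≡ 89 (mod 167)
4^5 = 4^4 · 4^1 ≡ 89 · 4 ≡ 22 (mod 167).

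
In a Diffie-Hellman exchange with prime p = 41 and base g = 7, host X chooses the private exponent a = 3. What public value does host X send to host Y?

Public value = 7^3 mod 41.
7^1 ≡ 7 (mod 41)
7^2 = (7^1)^2 ≡ 7^2 = 49 ≡ 8 (mod 41)
7^3 = 7^2 · 7^1 ≡ 8 · 7 ≡ 15 (mod 41).

15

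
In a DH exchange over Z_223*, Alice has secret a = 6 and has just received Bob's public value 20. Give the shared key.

115

Shared key K = 20^6 mod 223.
20^1 ≡ 20 (mod 223)
20^2 = (20^1)^2 ≡ 20^2 = 400 ≡ 177 (mod 223)
20^4 = (20^2)^2 ≡ 177^2 = 31329 ≡ 109 (mod 223)
20^6 = 20^4 · 20^2 ≡ 109 · 177 ≡ 115 (mod 223).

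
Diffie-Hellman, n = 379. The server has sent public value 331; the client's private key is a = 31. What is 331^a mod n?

Shared key K = 331^31 mod 379.
331^1 ≡ 331 (mod 379)
331^2 = (331^1)^2 ≡ 331^2 = 109561 ≡ 30 (mod 379)
331^4 = (331^2)^2 ≡ 30^2 = 900 ≡ 142 (mod 379)
331^8 = (331^4)^2 ≡ 142^2 = 20164 ≡ 77 (mod 379)
331^16 = (331^8)^2 ≡ 77^2 = 5929 ≡ 244 (mod 379)
331^31 = 331^16 · 331^8 · 331^4 · 331^2 · 331^1 ≡ 244 · 77 · 142 · 30 · 331 ≡ 23 (mod 379).

23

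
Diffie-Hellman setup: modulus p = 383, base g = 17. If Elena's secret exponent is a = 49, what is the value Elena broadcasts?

242

Public value = 17^49 (mod 383).
17^1 ≡ 17 (mod 383)
17^2 = (17^1)^2 ≡ 17^2 = 289 ≡ 289 (mod 383)
17^4 = (17^2)^2 ≡ 289^2 = 83521 ≡ 27 (mod 383)
17^8 = (17^4)^2 ≡ 27^2 = 729 ≡ 346 (mod 383)
17^16 = (17^8)^2 ≡ 346^2 = 119716 ≡ 220 (mod 383)
17^32 = (17^16)^2 ≡ 220^2 = 48400 ≡ 142 (mod 383)
17^49 = 17^32 · 17^16 · 17^1 ≡ 142 · 220 · 17 ≡ 242 (mod 383).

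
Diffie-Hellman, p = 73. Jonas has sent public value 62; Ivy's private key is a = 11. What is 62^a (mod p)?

Shared key K = 62^11 mod 73.
62^1 ≡ 62 (mod 73)
62^2 = (62^1)^2 ≡ 62^2 = 3844 ≡ 48 (mod 73)
62^4 = (62^2)^2 ≡ 48^2 = 2304 ≡ 41 (mod 73)
62^8 = (62^4)^2 ≡ 41^2 = 1681 ≡ 2 (mod 73)
62^11 = 62^8 · 62^2 · 62^1 ≡ 2 · 48 · 62 ≡ 39 (mod 73).

39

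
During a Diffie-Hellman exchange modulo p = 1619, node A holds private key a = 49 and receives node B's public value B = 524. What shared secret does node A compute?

733

Shared key K = 524^49 mod 1619.
524^1 ≡ 524 (mod 1619)
524^2 = (524^1)^2 ≡ 524^2 = 274576 ≡ 965 (mod 1619)
524^4 = (524^2)^2 ≡ 965^2 = 931225 ≡ 300 (mod 1619)
524^8 = (524^4)^2 ≡ 300^2 = 90000 ≡ 955 (mod 1619)
524^16 = (524^8)^2 ≡ 955^2 = 912025 ≡ 528 (mod 1619)
524^32 = (524^16)^2 ≡ 528^2 = 278784 ≡ 316 (mod 1619)
524^49 = 524^32 · 524^16 · 524^1 ≡ 316 · 528 · 524 ≡ 733 (mod 1619).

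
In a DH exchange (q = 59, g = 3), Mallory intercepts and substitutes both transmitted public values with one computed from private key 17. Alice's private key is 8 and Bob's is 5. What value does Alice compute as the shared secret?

41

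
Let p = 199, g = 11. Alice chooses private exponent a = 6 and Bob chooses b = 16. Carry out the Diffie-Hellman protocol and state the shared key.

61

Bob sends B = g^b mod p = 11^16 mod 199.
11^1 ≡ 11 (mod 199)
11^2 = (11^1)^2 ≡ 11^2 = 121 ≡ 121 (mod 199)
11^4 = (11^2)^2 ≡ 121^2 = 14641 ≡ 114 (mod 199)
11^8 = (11^4)^2 ≡ 114^2 = 12996 ≡ 61 (mod 199)
11^16 = (11^8)^2 ≡ 61^2 = 3721 ≡ 139 (mod 199)
So B = 139. Alice then computes K = B^a mod p = 139^6 mod 199.
139^1 ≡ 139 (mod 199)
139^2 = (139^1)^2 ≡ 139^2 = 19321 ≡ 18 (mod 199)
139^4 = (139^2)^2 ≡ 18^2 = 324 ≡ 125 (mod 199)
139^6 = 139^4 · 139^2 ≡ 125 · 18 ≡ 61 (mod 199).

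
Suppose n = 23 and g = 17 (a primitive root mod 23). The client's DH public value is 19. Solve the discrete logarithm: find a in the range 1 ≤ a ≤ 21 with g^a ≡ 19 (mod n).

Try successive powers of 17 modulo 23:
17^1 ≡ 17
17^2 ≡ 13
17^3 ≡ 14
17^4 ≡ 8
17^5 ≡ 21
17^6 ≡ 12
17^7 ≡ 20
17^8 ≡ 18
17^9 ≡ 7
17^10 ≡ 4
17^11 ≡ 22
17^12 ≡ 6
17^13 ≡ 10
17^14 ≡ 9
17^15 ≡ 15
17^16 ≡ 2
17^17 ≡ 11
17^18 ≡ 3
17^19 ≡ 5
17^20 ≡ 16
17^21 ≡ 19
Found: a = 21.

21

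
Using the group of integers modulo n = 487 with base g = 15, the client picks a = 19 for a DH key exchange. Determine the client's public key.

412

Public value = 15^{19} \pmod{487}.
15^1 ≡ 15 (mod 487)
15^2 = (15^1)^2 ≡ 15^2 = 225 ≡ 225 (mod 487)
15^4 = (15^2)^2 ≡ 225^2 = 50625 ≡ 464 (mod 487)
15^8 = (15^4)^2 ≡ 464^2 = 215296 ≡ 42 (mod 487)
15^16 = (15^8)^2 ≡ 42^2 = 1764 ≡ 303 (mod 487)
15^19 = 15^16 · 15^2 · 15^1 ≡ 303 · 225 · 15 ≡ 412 (mod 487).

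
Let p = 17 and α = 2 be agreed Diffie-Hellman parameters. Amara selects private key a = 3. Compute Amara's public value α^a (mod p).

Public value = 2^3 (mod 17).
2^1 ≡ 2 (mod 17)
2^2 = (2^1)^2 ≡ 2^2 = 4 ≡ 4 (mod 17)
2^3 = 2^2 · 2^1 ≡ 4 · 2 ≡ 8 (mod 17).

8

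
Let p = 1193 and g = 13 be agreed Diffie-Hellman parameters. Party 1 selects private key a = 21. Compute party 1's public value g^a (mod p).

Public value = 13^21 (mod 1193).
13^1 ≡ 13 (mod 1193)
13^2 = (13^1)^2 ≡ 13^2 = 169 ≡ 169 (mod 1193)
13^4 = (13^2)^2 ≡ 169^2 = 28561 ≡ 1122 (mod 1193)
13^8 = (13^4)^2 ≡ 1122^2 = 1258884 ≡ 269 (mod 1193)
13^16 = (13^8)^2 ≡ 269^2 = 72361 ≡ 781 (mod 1193)
13^21 = 13^16 · 13^4 · 13^1 ≡ 781 · 1122 · 13 ≡ 902 (mod 1193).

902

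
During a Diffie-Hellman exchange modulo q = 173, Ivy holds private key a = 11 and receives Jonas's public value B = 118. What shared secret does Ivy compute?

Shared key K = 118^11 mod 173.
118^1 ≡ 118 (mod 173)
118^2 = (118^1)^2 ≡ 118^2 = 13924 ≡ 84 (mod 173)
118^4 = (118^2)^2 ≡ 84^2 = 7056 ≡ 136 (mod 173)
118^8 = (118^4)^2 ≡ 136^2 = 18496 ≡ 158 (mod 173)
118^11 = 118^8 · 118^2 · 118^1 ≡ 158 · 84 · 118 ≡ 100 (mod 173).

100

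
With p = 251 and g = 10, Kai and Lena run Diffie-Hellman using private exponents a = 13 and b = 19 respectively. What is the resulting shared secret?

Lena sends B = g^b mod p = 10^19 mod 251.
10^1 ≡ 10 (mod 251)
10^2 = (10^1)^2 ≡ 10^2 = 100 ≡ 100 (mod 251)
10^4 = (10^2)^2 ≡ 100^2 = 10000 ≡ 211 (mod 251)
10^8 = (10^4)^2 ≡ 211^2 = 44521 ≡ 94 (mod 251)
10^16 = (10^8)^2 ≡ 94^2 = 8836 ≡ 51 (mod 251)
10^19 = 10^16 · 10^2 · 10^1 ≡ 51 · 100 · 10 ≡ 47 (mod 251).
So B = 47. Kai then computes K = B^a mod p = 47^13 mod 251.
47^1 ≡ 47 (mod 251)
47^2 = (47^1)^2 ≡ 47^2 = 2209 ≡ 201 (mod 251)
47^4 = (47^2)^2 ≡ 201^2 = 40401 ≡ 241 (mod 251)
47^8 = (47^4)^2 ≡ 241^2 = 58081 ≡ 100 (mod 251)
47^13 = 47^8 · 47^4 · 47^1 ≡ 100 · 241 · 47 ≡ 188 (mod 251).

188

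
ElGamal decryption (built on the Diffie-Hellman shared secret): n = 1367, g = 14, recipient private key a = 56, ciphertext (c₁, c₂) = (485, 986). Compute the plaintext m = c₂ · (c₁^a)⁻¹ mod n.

Shared mask s = c₁^a mod n = 485^56 mod 1367.
485^1 ≡ 485 (mod 1367)
485^2 = (485^1)^2 ≡ 485^2 = 235225 ≡ 101 (mod 1367)
485^4 = (485^2)^2 ≡ 101^2 = 10201 ≡ 632 (mod 1367)
485^8 = (485^4)^2 ≡ 632^2 = 399424 ≡ 260 (mod 1367)
485^16 = (485^8)^2 ≡ 260^2 = 67600 ≡ 617 (mod 1367)
485^32 = (485^16)^2 ≡ 617^2 = 380689 ≡ 663 (mod 1367)
485^56 = 485^32 · 485^16 · 485^8 ≡ 663 · 617 · 260 ≡ 392 (mod 1367).
So s = 392; s⁻¹ ≡ 1231 (mod 1367).
m = c₂ · s⁻¹ mod 1367 = 986 · 1231 mod 1367 = 1237.

1237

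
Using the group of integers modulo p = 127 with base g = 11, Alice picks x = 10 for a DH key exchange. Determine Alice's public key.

Public value = 11^10 (mod 127).
11^1 ≡ 11 (mod 127)
11^2 = (11^1)^2 ≡ 11^2 = 121 ≡ 121 (mod 127)
11^4 = (11^2)^2 ≡ 121^2 = 14641 ≡ 36 (mod 127)
11^8 = (11^4)^2 ≡ 36^2 = 1296 ≡ 26 (mod 127)
11^10 = 11^8 · 11^2 ≡ 26 · 121 ≡ 98 (mod 127).

98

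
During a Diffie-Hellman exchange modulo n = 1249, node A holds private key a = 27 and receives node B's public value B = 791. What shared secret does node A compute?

458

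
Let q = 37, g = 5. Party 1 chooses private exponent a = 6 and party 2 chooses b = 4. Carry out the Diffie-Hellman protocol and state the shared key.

26

Party 2 sends B = g^b mod q = 5^4 mod 37.
5^1 ≡ 5 (mod 37)
5^2 = (5^1)^2 ≡ 5^2 = 25 ≡ 25 (mod 37)
5^4 = (5^2)^2 ≡ 25^2 = 625 ≡ 33 (mod 37)
So B = 33. Party 1 then computes K = B^a mod q = 33^6 mod 37.
33^1 ≡ 33 (mod 37)
33^2 = (33^1)^2 ≡ 33^2 = 1089 ≡ 16 (mod 37)
33^4 = (33^2)^2 ≡ 16^2 = 256 ≡ 34 (mod 37)
33^6 = 33^4 · 33^2 ≡ 34 · 16 ≡ 26 (mod 37).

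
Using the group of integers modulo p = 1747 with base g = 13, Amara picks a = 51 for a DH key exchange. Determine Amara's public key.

Public value = 13^51 (mod 1747).
13^1 ≡ 13 (mod 1747)
13^2 = (13^1)^2 ≡ 13^2 = 169 ≡ 169 (mod 1747)
13^4 = (13^2)^2 ≡ 169^2 = 28561 ≡ 609 (mod 1747)
13^8 = (13^4)^2 ≡ 609^2 = 370881 ≡ 517 (mod 1747)
13^16 = (13^8)^2 ≡ 517^2 = 267289 ≡ 1745 (mod 1747)
13^32 = (13^16)^2 ≡ 1745^2 = 3045025 ≡ 4 (mod 1747)
13^51 = 13^32 · 13^16 · 13^2 · 13^1 ≡ 4 · 1745 · 169 · 13 ≡ 1641 (mod 1747).

1641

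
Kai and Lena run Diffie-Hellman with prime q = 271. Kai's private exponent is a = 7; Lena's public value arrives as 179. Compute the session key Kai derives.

53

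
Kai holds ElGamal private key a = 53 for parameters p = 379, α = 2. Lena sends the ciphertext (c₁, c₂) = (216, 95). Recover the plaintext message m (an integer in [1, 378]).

Shared mask s = c₁^a mod p = 216^53 mod 379.
216^1 ≡ 216 (mod 379)
216^2 = (216^1)^2 ≡ 216^2 = 46656 ≡ 39 (mod 379)
216^4 = (216^2)^2 ≡ 39^2 = 1521 ≡ 5 (mod 379)
216^8 = (216^4)^2 ≡ 5^2 = 25 ≡ 25 (mod 379)
216^16 = (216^8)^2 ≡ 25^2 = 625 ≡ 246 (mod 379)
216^32 = (216^16)^2 ≡ 246^2 = 60516 ≡ 255 (mod 379)
216^53 = 216^32 · 216^16 · 216^4 · 216^1 ≡ 255 · 246 · 5 · 216 ≡ 255 (mod 379).
So s = 255; s⁻¹ ≡ 217 (mod 379).
m = c₂ · s⁻¹ mod 379 = 95 · 217 mod 379 = 149.

149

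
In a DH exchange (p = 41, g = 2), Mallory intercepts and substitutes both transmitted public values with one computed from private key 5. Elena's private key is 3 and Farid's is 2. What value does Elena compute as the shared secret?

9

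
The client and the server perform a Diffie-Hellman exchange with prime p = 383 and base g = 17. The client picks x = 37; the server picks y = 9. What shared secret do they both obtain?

The client sends A = g^x mod p = 17^37 mod 383.
17^1 ≡ 17 (mod 383)
17^2 = (17^1)^2 ≡ 17^2 = 289 ≡ 289 (mod 383)
17^4 = (17^2)^2 ≡ 289^2 = 83521 ≡ 27 (mod 383)
17^8 = (17^4)^2 ≡ 27^2 = 729 ≡ 346 (mod 383)
17^16 = (17^8)^2 ≡ 346^2 = 119716 ≡ 220 (mod 383)
17^32 = (17^16)^2 ≡ 220^2 = 48400 ≡ 142 (mod 383)
17^37 = 17^32 · 17^4 · 17^1 ≡ 142 · 27 · 17 ≡ 68 (mod 383).
So A = 68. The server then computes K = A^y mod p = 68^9 mod 383.
68^1 ≡ 68 (mod 383)
68^2 = (68^1)^2 ≡ 68^2 = 4624 ≡ 28 (mod 383)
68^4 = (68^2)^2 ≡ 28^2 = 784 ≡ 18 (mod 383)
68^8 = (68^4)^2 ≡ 18^2 = 324 ≡ 324 (mod 383)
68^9 = 68^8 · 68^1 ≡ 324 · 68 ≡ 201 (mod 383).

201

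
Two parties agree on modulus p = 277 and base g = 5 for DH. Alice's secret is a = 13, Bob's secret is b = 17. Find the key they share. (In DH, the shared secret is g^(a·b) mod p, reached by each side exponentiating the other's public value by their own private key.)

Bob sends B = g^b mod p = 5^17 mod 277.
5^1 ≡ 5 (mod 277)
5^2 = (5^1)^2 ≡ 5^2 = 25 ≡ 25 (mod 277)
5^4 = (5^2)^2 ≡ 25^2 = 625 ≡ 71 (mod 277)
5^8 = (5^4)^2 ≡ 71^2 = 5041 ≡ 55 (mod 277)
5^16 = (5^8)^2 ≡ 55^2 = 3025 ≡ 255 (mod 277)
5^17 = 5^16 · 5^1 ≡ 255 · 5 ≡ 167 (mod 277).
So B = 167. Alice then computes K = B^a mod p = 167^13 mod 277.
167^1 ≡ 167 (mod 277)
167^2 = (167^1)^2 ≡ 167^2 = 27889 ≡ 189 (mod 277)
167^4 = (167^2)^2 ≡ 189^2 = 35721 ≡ 265 (mod 277)
167^8 = (167^4)^2 ≡ 265^2 = 70225 ≡ 144 (mod 277)
167^13 = 167^8 · 167^4 · 167^1 ≡ 144 · 265 · 167 ≡ 58 (mod 277).

58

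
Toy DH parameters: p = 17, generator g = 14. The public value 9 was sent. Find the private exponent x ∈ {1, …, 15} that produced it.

2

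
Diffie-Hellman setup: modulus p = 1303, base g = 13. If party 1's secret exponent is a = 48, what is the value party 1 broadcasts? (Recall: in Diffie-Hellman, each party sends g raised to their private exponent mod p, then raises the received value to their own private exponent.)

1185

Public value = 13^48 mod 1303.
13^1 ≡ 13 (mod 1303)
13^2 = (13^1)^2 ≡ 13^2 = 169 ≡ 169 (mod 1303)
13^4 = (13^2)^2 ≡ 169^2 = 28561 ≡ 1198 (mod 1303)
13^8 = (13^4)^2 ≡ 1198^2 = 1435204 ≡ 601 (mod 1303)
13^16 = (13^8)^2 ≡ 601^2 = 361201 ≡ 270 (mod 1303)
13^32 = (13^16)^2 ≡ 270^2 = 72900 ≡ 1235 (mod 1303)
13^48 = 13^32 · 13^16 ≡ 1235 · 270 ≡ 1185 (mod 1303).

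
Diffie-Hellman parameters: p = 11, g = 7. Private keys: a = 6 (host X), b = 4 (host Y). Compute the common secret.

3

Host X sends A = g^a mod p = 7^6 mod 11.
7^1 ≡ 7 (mod 11)
7^2 = (7^1)^2 ≡ 7^2 = 49 ≡ 5 (mod 11)
7^4 = (7^2)^2 ≡ 5^2 = 25 ≡ 3 (mod 11)
7^6 = 7^4 · 7^2 ≡ 3 · 5 ≡ 4 (mod 11).
So A = 4. Host Y then computes K = A^b mod p = 4^4 mod 11.
4^1 ≡ 4 (mod 11)
4^2 = (4^1)^2 ≡ 4^2 = 16 ≡ 5 (mod 11)
4^4 = (4^2)^2 ≡ 5^2 = 25 ≡ 3 (mod 11)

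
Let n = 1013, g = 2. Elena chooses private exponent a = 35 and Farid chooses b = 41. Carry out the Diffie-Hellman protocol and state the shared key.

501

Elena sends A = g^a mod n = 2^35 mod 1013.
2^1 ≡ 2 (mod 1013)
2^2 = (2^1)^2 ≡ 2^2 = 4 ≡ 4 (mod 1013)
2^4 = (2^2)^2 ≡ 4^2 = 16 ≡ 16 (mod 1013)
2^8 = (2^4)^2 ≡ 16^2 = 256 ≡ 256 (mod 1013)
2^16 = (2^8)^2 ≡ 256^2 = 65536 ≡ 704 (mod 1013)
2^32 = (2^16)^2 ≡ 704^2 = 495616 ≡ 259 (mod 1013)
2^35 = 2^32 · 2^2 · 2^1 ≡ 259 · 4 · 2 ≡ 46 (mod 1013).
So A = 46. Farid then computes K = A^b mod n = 46^41 mod 1013.
46^1 ≡ 46 (mod 1013)
46^2 = (46^1)^2 ≡ 46^2 = 2116 ≡ 90 (mod 1013)
46^4 = (46^2)^2 ≡ 90^2 = 8100 ≡ 1009 (mod 1013)
46^8 = (46^4)^2 ≡ 1009^2 = 1018081 ≡ 16 (mod 1013)
46^16 = (46^8)^2 ≡ 16^2 = 256 ≡ 256 (mod 1013)
46^32 = (46^16)^2 ≡ 256^2 = 65536 ≡ 704 (mod 1013)
46^41 = 46^32 · 46^8 · 46^1 ≡ 704 · 16 · 46 ≡ 501 (mod 1013).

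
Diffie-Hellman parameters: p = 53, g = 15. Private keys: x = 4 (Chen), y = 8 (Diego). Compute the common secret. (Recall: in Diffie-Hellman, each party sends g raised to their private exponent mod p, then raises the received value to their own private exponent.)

24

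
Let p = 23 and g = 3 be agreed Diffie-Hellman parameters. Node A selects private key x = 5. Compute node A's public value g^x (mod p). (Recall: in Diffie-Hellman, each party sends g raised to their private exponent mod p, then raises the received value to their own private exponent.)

13

Public value = 3^5 (mod 23).
3^1 ≡ 3 (mod 23)
3^2 = (3^1)^2 ≡ 3^2 = 9 ≡ 9 (mod 23)
3^4 = (3^2)^2 ≡ 9^2 = 81 ≡ 12 (mod 23)
3^5 = 3^4 · 3^1 ≡ 12 · 3 ≡ 13 (mod 23).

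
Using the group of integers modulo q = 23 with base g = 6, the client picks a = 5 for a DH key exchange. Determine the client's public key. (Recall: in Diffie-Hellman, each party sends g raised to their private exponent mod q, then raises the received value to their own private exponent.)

Public value = 6^5 (mod 23).
6^1 ≡ 6 (mod 23)
6^2 = (6^1)^2 ≡ 6^2 = 36 ≡ 13 (mod 23)
6^4 = (6^2)^2 ≡ 13^2 = 169 ≡ 8 (mod 23)
6^5 = 6^4 · 6^1 ≡ 8 · 6 ≡ 2 (mod 23).

2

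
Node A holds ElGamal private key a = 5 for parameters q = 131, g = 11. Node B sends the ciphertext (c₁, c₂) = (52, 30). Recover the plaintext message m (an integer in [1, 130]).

Shared mask s = c₁^a mod q = 52^5 mod 131.
52^1 ≡ 52 (mod 131)
52^2 = (52^1)^2 ≡ 52^2 = 2704 ≡ 84 (mod 131)
52^4 = (52^2)^2 ≡ 84^2 = 7056 ≡ 113 (mod 131)
52^5 = 52^4 · 52^1 ≡ 113 · 52 ≡ 112 (mod 131).
So s = 112; s⁻¹ ≡ 62 (mod 131).
m = c₂ · s⁻¹ mod 131 = 30 · 62 mod 131 = 26.

26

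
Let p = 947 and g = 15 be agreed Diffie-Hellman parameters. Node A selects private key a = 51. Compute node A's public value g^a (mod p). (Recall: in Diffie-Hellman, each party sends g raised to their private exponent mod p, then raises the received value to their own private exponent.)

Public value = 15^51 (mod 947).
15^1 ≡ 15 (mod 947)
15^2 = (15^1)^2 ≡ 15^2 = 225 ≡ 225 (mod 947)
15^4 = (15^2)^2 ≡ 225^2 = 50625 ≡ 434 (mod 947)
15^8 = (15^4)^2 ≡ 434^2 = 188356 ≡ 850 (mod 947)
15^16 = (15^8)^2 ≡ 850^2 = 722500 ≡ 886 (mod 947)
15^32 = (15^16)^2 ≡ 886^2 = 784996 ≡ 880 (mod 947)
15^51 = 15^32 · 15^16 · 15^2 · 15^1 ≡ 880 · 886 · 225 · 15 ≡ 570 (mod 947).

570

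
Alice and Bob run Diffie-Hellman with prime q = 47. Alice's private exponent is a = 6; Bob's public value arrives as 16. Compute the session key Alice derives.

Shared key K = 16^6 mod 47.
16^1 ≡ 16 (mod 47)
16^2 = (16^1)^2 ≡ 16^2 = 256 ≡ 21 (mod 47)
16^4 = (16^2)^2 ≡ 21^2 = 441 ≡ 18 (mod 47)
16^6 = 16^4 · 16^2 ≡ 18 · 21 ≡ 2 (mod 47).

2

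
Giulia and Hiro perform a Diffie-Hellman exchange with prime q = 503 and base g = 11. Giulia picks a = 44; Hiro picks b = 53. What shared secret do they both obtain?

Hiro sends B = g^b mod q = 11^53 mod 503.
11^1 ≡ 11 (mod 503)
11^2 = (11^1)^2 ≡ 11^2 = 121 ≡ 121 (mod 503)
11^4 = (11^2)^2 ≡ 121^2 = 14641 ≡ 54 (mod 503)
11^8 = (11^4)^2 ≡ 54^2 = 2916 ≡ 401 (mod 503)
11^16 = (11^8)^2 ≡ 401^2 = 160801 ≡ 344 (mod 503)
11^32 = (11^16)^2 ≡ 344^2 = 118336 ≡ 131 (mod 503)
11^53 = 11^32 · 11^16 · 11^4 · 11^1 ≡ 131 · 344 · 54 · 11 ≡ 368 (mod 503).
So B = 368. Giulia then computes K = B^a mod q = 368^44 mod 503.
368^1 ≡ 368 (mod 503)
368^2 = (368^1)^2 ≡ 368^2 = 135424 ≡ 117 (mod 503)
368^4 = (368^2)^2 ≡ 117^2 = 13689 ≡ 108 (mod 503)
368^8 = (368^4)^2 ≡ 108^2 = 11664 ≡ 95 (mod 503)
368^16 = (368^8)^2 ≡ 95^2 = 9025 ≡ 474 (mod 503)
368^32 = (368^16)^2 ≡ 474^2 = 224676 ≡ 338 (mod 503)
368^44 = 368^32 · 368^8 · 368^4 ≡ 338 · 95 · 108 ≡ 198 (mod 503).

198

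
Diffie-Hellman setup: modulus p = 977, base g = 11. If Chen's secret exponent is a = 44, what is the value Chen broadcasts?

Public value = 11^44 mod 977.
11^1 ≡ 11 (mod 977)
11^2 = (11^1)^2 ≡ 11^2 = 121 ≡ 121 (mod 977)
11^4 = (11^2)^2 ≡ 121^2 = 14641 ≡ 963 (mod 977)
11^8 = (11^4)^2 ≡ 963^2 = 927369 ≡ 196 (mod 977)
11^16 = (11^8)^2 ≡ 196^2 = 38416 ≡ 313 (mod 977)
11^32 = (11^16)^2 ≡ 313^2 = 97969 ≡ 269 (mod 977)
11^44 = 11^32 · 11^8 · 11^4 ≡ 269 · 196 · 963 ≡ 476 (mod 977).

476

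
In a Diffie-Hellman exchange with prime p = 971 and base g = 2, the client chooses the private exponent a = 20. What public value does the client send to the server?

867

Public value = 2^20 (mod 971).
2^1 ≡ 2 (mod 971)
2^2 = (2^1)^2 ≡ 2^2 = 4 ≡ 4 (mod 971)
2^4 = (2^2)^2 ≡ 4^2 = 16 ≡ 16 (mod 971)
2^8 = (2^4)^2 ≡ 16^2 = 256 ≡ 256 (mod 971)
2^16 = (2^8)^2 ≡ 256^2 = 65536 ≡ 479 (mod 971)
2^20 = 2^16 · 2^4 ≡ 479 · 16 ≡ 867 (mod 971).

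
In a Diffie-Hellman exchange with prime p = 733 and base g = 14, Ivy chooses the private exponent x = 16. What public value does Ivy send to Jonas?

359

Public value = 14^{16} \pmod{733}.
14^1 ≡ 14 (mod 733)
14^2 = (14^1)^2 ≡ 14^2 = 196 ≡ 196 (mod 733)
14^4 = (14^2)^2 ≡ 196^2 = 38416 ≡ 300 (mod 733)
14^8 = (14^4)^2 ≡ 300^2 = 90000 ≡ 574 (mod 733)
14^16 = (14^8)^2 ≡ 574^2 = 329476 ≡ 359 (mod 733)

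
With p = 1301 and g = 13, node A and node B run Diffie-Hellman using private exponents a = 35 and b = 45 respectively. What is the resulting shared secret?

305

Node B sends B = g^b mod p = 13^45 mod 1301.
13^1 ≡ 13 (mod 1301)
13^2 = (13^1)^2 ≡ 13^2 = 169 ≡ 169 (mod 1301)
13^4 = (13^2)^2 ≡ 169^2 = 28561 ≡ 1240 (mod 1301)
13^8 = (13^4)^2 ≡ 1240^2 = 1537600 ≡ 1119 (mod 1301)
13^16 = (13^8)^2 ≡ 1119^2 = 1252161 ≡ 599 (mod 1301)
13^32 = (13^16)^2 ≡ 599^2 = 358801 ≡ 1026 (mod 1301)
13^45 = 13^32 · 13^8 · 13^4 · 13^1 ≡ 1026 · 1119 · 1240 · 13 ≡ 1258 (mod 1301).
So B = 1258. Node A then computes K = B^a mod p = 1258^35 mod 1301.
1258^1 ≡ 1258 (mod 1301)
1258^2 = (1258^1)^2 ≡ 1258^2 = 1582564 ≡ 548 (mod 1301)
1258^4 = (1258^2)^2 ≡ 548^2 = 300304 ≡ 1074 (mod 1301)
1258^8 = (1258^4)^2 ≡ 1074^2 = 1153476 ≡ 790 (mod 1301)
1258^16 = (1258^8)^2 ≡ 790^2 = 624100 ≡ 921 (mod 1301)
1258^32 = (1258^16)^2 ≡ 921^2 = 848241 ≡ 1290 (mod 1301)
1258^35 = 1258^32 · 1258^2 · 1258^1 ≡ 1290 · 548 · 1258 ≡ 305 (mod 1301).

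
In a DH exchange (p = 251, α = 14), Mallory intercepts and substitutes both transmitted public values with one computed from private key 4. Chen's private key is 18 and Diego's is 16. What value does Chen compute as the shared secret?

75

Chen receives Mallory's public value M = 14^4 mod 251 instead of the honest one.
14^1 ≡ 14 (mod 251)
14^2 = (14^1)^2 ≡ 14^2 = 196 ≡ 196 (mod 251)
14^4 = (14^2)^2 ≡ 196^2 = 38416 ≡ 13 (mod 251)
So M = 13. Chen computes K = M^18 mod 251.
13^1 ≡ 13 (mod 251)
13^2 = (13^1)^2 ≡ 13^2 = 169 ≡ 169 (mod 251)
13^4 = (13^2)^2 ≡ 169^2 = 28561 ≡ 198 (mod 251)
13^8 = (13^4)^2 ≡ 198^2 = 39204 ≡ 48 (mod 251)
13^16 = (13^8)^2 ≡ 48^2 = 2304 ≡ 45 (mod 251)
13^18 = 13^16 · 13^2 ≡ 45 · 169 ≡ 75 (mod 251).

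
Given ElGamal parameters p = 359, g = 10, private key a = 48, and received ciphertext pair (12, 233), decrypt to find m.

Shared mask s = c₁^a mod p = 12^48 mod 359.
12^1 ≡ 12 (mod 359)
12^2 = (12^1)^2 ≡ 12^2 = 144 ≡ 144 (mod 359)
12^4 = (12^2)^2 ≡ 144^2 = 20736 ≡ 273 (mod 359)
12^8 = (12^4)^2 ≡ 273^2 = 74529 ≡ 216 (mod 359)
12^16 = (12^8)^2 ≡ 216^2 = 46656 ≡ 345 (mod 359)
12^32 = (12^16)^2 ≡ 345^2 = 119025 ≡ 196 (mod 359)
12^48 = 12^32 · 12^16 ≡ 196 · 345 ≡ 128 (mod 359).
So s = 128; s⁻¹ ≡ 115 (mod 359).
m = c₂ · s⁻¹ mod 359 = 233 · 115 mod 359 = 229.

229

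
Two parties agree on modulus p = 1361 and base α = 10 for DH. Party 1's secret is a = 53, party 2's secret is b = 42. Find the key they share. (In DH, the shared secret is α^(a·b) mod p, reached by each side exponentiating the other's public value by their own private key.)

Party 2 sends B = α^b mod p = 10^42 mod 1361.
10^1 ≡ 10 (mod 1361)
10^2 = (10^1)^2 ≡ 10^2 = 100 ≡ 100 (mod 1361)
10^4 = (10^2)^2 ≡ 100^2 = 10000 ≡ 473 (mod 1361)
10^8 = (10^4)^2 ≡ 473^2 = 223729 ≡ 525 (mod 1361)
10^16 = (10^8)^2 ≡ 525^2 = 275625 ≡ 703 (mod 1361)
10^32 = (10^16)^2 ≡ 703^2 = 494209 ≡ 166 (mod 1361)
10^42 = 10^32 · 10^8 · 10^2 ≡ 166 · 525 · 100 ≡ 517 (mod 1361).
So B = 517. Party 1 then computes K = B^a mod p = 517^53 mod 1361.
517^1 ≡ 517 (mod 1361)
517^2 = (517^1)^2 ≡ 517^2 = 267289 ≡ 533 (mod 1361)
517^4 = (517^2)^2 ≡ 533^2 = 284089 ≡ 1001 (mod 1361)
517^8 = (517^4)^2 ≡ 1001^2 = 1002001 ≡ 305 (mod 1361)
517^16 = (517^8)^2 ≡ 305^2 = 93025 ≡ 477 (mod 1361)
517^32 = (517^16)^2 ≡ 477^2 = 227529 ≡ 242 (mod 1361)
517^53 = 517^32 · 517^16 · 517^4 · 517^1 ≡ 242 · 477 · 1001 · 517 ≡ 1156 (mod 1361).

1156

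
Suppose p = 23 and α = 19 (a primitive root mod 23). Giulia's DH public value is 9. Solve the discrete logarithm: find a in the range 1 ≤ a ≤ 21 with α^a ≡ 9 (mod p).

8

Try successive powers of 19 modulo 23:
19^1 ≡ 19
19^2 ≡ 16
19^3 ≡ 5
19^4 ≡ 3
19^5 ≡ 11
19^6 ≡ 2
19^7 ≡ 15
19^8 ≡ 9
Found: a = 8.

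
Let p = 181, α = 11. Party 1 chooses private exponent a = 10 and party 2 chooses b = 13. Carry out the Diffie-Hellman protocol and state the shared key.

65

Party 1 sends A = α^a mod p = 11^10 mod 181.
11^1 ≡ 11 (mod 181)
11^2 = (11^1)^2 ≡ 11^2 = 121 ≡ 121 (mod 181)
11^4 = (11^2)^2 ≡ 121^2 = 14641 ≡ 161 (mod 181)
11^8 = (11^4)^2 ≡ 161^2 = 25921 ≡ 38 (mod 181)
11^10 = 11^8 · 11^2 ≡ 38 · 121 ≡ 73 (mod 181).
So A = 73. Party 2 then computes K = A^b mod p = 73^13 mod 181.
73^1 ≡ 73 (mod 181)
73^2 = (73^1)^2 ≡ 73^2 = 5329 ≡ 80 (mod 181)
73^4 = (73^2)^2 ≡ 80^2 = 6400 ≡ 65 (mod 181)
73^8 = (73^4)^2 ≡ 65^2 = 4225 ≡ 62 (mod 181)
73^13 = 73^8 · 73^4 · 73^1 ≡ 62 · 65 · 73 ≡ 65 (mod 181).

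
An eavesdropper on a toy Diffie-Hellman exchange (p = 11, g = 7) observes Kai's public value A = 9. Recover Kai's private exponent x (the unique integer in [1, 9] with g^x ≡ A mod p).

8

Try successive powers of 7 modulo 11:
7^1 ≡ 7
7^2 ≡ 5
7^3 ≡ 2
7^4 ≡ 3
7^5 ≡ 10
7^6 ≡ 4
7^7 ≡ 6
7^8 ≡ 9
Found: x = 8.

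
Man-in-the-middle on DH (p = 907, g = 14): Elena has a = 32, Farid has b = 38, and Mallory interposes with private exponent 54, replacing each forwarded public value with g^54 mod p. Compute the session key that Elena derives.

Elena receives Mallory's public value M = 14^54 mod 907 instead of the honest one.
14^1 ≡ 14 (mod 907)
14^2 = (14^1)^2 ≡ 14^2 = 196 ≡ 196 (mod 907)
14^4 = (14^2)^2 ≡ 196^2 = 38416 ≡ 322 (mod 907)
14^8 = (14^4)^2 ≡ 322^2 = 103684 ≡ 286 (mod 907)
14^16 = (14^8)^2 ≡ 286^2 = 81796 ≡ 166 (mod 907)
14^32 = (14^16)^2 ≡ 166^2 = 27556 ≡ 346 (mod 907)
14^54 = 14^32 · 14^16 · 14^4 · 14^2 ≡ 346 · 166 · 322 · 196 ≡ 51 (mod 907).
So M = 51. Elena computes K = M^32 mod 907.
51^1 ≡ 51 (mod 907)
51^2 = (51^1)^2 ≡ 51^2 = 2601 ≡ 787 (mod 907)
51^4 = (51^2)^2 ≡ 787^2 = 619369 ≡ 795 (mod 907)
51^8 = (51^4)^2 ≡ 795^2 = 632025 ≡ 753 (mod 907)
51^16 = (51^8)^2 ≡ 753^2 = 567009 ≡ 134 (mod 907)
51^32 = (51^16)^2 ≡ 134^2 = 17956 ≡ 723 (mod 907)

723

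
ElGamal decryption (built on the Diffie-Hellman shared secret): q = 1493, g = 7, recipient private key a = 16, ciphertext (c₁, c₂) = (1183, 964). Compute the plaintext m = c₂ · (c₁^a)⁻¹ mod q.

629

Shared mask s = c₁^a mod q = 1183^16 mod 1493.
1183^1 ≡ 1183 (mod 1493)
1183^2 = (1183^1)^2 ≡ 1183^2 = 1399489 ≡ 548 (mod 1493)
1183^4 = (1183^2)^2 ≡ 548^2 = 300304 ≡ 211 (mod 1493)
1183^8 = (1183^4)^2 ≡ 211^2 = 44521 ≡ 1224 (mod 1493)
1183^16 = (1183^8)^2 ≡ 1224^2 = 1498176 ≡ 697 (mod 1493)
So s = 697; s⁻¹ ≡ 377 (mod 1493).
m = c₂ · s⁻¹ mod 1493 = 964 · 377 mod 1493 = 629.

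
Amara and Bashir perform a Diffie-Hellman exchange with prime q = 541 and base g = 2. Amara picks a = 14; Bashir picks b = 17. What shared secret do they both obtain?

78

Bashir sends B = g^b mod q = 2^17 mod 541.
2^1 ≡ 2 (mod 541)
2^2 = (2^1)^2 ≡ 2^2 = 4 ≡ 4 (mod 541)
2^4 = (2^2)^2 ≡ 4^2 = 16 ≡ 16 (mod 541)
2^8 = (2^4)^2 ≡ 16^2 = 256 ≡ 256 (mod 541)
2^16 = (2^8)^2 ≡ 256^2 = 65536 ≡ 75 (mod 541)
2^17 = 2^16 · 2^1 ≡ 75 · 2 ≡ 150 (mod 541).
So B = 150. Amara then computes K = B^a mod q = 150^14 mod 541.
150^1 ≡ 150 (mod 541)
150^2 = (150^1)^2 ≡ 150^2 = 22500 ≡ 319 (mod 541)
150^4 = (150^2)^2 ≡ 319^2 = 101761 ≡ 53 (mod 541)
150^8 = (150^4)^2 ≡ 53^2 = 2809 ≡ 104 (mod 541)
150^14 = 150^8 · 150^4 · 150^2 ≡ 104 · 53 · 319 ≡ 78 (mod 541).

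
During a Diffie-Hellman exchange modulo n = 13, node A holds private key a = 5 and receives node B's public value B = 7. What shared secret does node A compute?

11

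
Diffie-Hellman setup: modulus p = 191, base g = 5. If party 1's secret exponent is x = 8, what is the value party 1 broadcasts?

30

Public value = 5^8 mod 191.
5^1 ≡ 5 (mod 191)
5^2 = (5^1)^2 ≡ 5^2 = 25 ≡ 25 (mod 191)
5^4 = (5^2)^2 ≡ 25^2 = 625 ≡ 52 (mod 191)
5^8 = (5^4)^2 ≡ 52^2 = 2704 ≡ 30 (mod 191)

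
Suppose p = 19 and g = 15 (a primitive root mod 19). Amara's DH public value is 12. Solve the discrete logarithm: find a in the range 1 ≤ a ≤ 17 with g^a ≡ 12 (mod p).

Try successive powers of 15 modulo 19:
15^1 ≡ 15
15^2 ≡ 16
15^3 ≡ 12
Found: a = 3.

3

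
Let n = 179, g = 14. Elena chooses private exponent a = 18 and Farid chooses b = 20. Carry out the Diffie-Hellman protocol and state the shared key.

Farid sends B = g^b mod n = 14^20 mod 179.
14^1 ≡ 14 (mod 179)
14^2 = (14^1)^2 ≡ 14^2 = 196 ≡ 17 (mod 179)
14^4 = (14^2)^2 ≡ 17^2 = 289 ≡ 110 (mod 179)
14^8 = (14^4)^2 ≡ 110^2 = 12100 ≡ 107 (mod 179)
14^16 = (14^8)^2 ≡ 107^2 = 11449 ≡ 172 (mod 179)
14^20 = 14^16 · 14^4 ≡ 172 · 110 ≡ 125 (mod 179).
So B = 125. Elena then computes K = B^a mod n = 125^18 mod 179.
125^1 ≡ 125 (mod 179)
125^2 = (125^1)^2 ≡ 125^2 = 15625 ≡ 52 (mod 179)
125^4 = (125^2)^2 ≡ 52^2 = 2704 ≡ 19 (mod 179)
125^8 = (125^4)^2 ≡ 19^2 = 361 ≡ 3 (mod 179)
125^16 = (125^8)^2 ≡ 3^2 = 9 ≡ 9 (mod 179)
125^18 = 125^16 · 125^2 ≡ 9 · 52 ≡ 110 (mod 179).

110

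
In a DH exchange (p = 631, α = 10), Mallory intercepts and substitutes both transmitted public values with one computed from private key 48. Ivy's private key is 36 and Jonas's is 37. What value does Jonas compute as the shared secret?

391

Jonas receives Mallory's public value M = 10^48 mod 631 instead of the honest one.
10^1 ≡ 10 (mod 631)
10^2 = (10^1)^2 ≡ 10^2 = 100 ≡ 100 (mod 631)
10^4 = (10^2)^2 ≡ 100^2 = 10000 ≡ 535 (mod 631)
10^8 = (10^4)^2 ≡ 535^2 = 286225 ≡ 382 (mod 631)
10^16 = (10^8)^2 ≡ 382^2 = 145924 ≡ 163 (mod 631)
10^32 = (10^16)^2 ≡ 163^2 = 26569 ≡ 67 (mod 631)
10^48 = 10^32 · 10^16 ≡ 67 · 163 ≡ 194 (mod 631).
So M = 194. Jonas computes K = M^37 mod 631.
194^1 ≡ 194 (mod 631)
194^2 = (194^1)^2 ≡ 194^2 = 37636 ≡ 407 (mod 631)
194^4 = (194^2)^2 ≡ 407^2 = 165649 ≡ 327 (mod 631)
194^8 = (194^4)^2 ≡ 327^2 = 106929 ≡ 290 (mod 631)
194^16 = (194^8)^2 ≡ 290^2 = 84100 ≡ 177 (mod 631)
194^32 = (194^16)^2 ≡ 177^2 = 31329 ≡ 410 (mod 631)
194^37 = 194^32 · 194^4 · 194^1 ≡ 410 · 327 · 194 ≡ 391 (mod 631).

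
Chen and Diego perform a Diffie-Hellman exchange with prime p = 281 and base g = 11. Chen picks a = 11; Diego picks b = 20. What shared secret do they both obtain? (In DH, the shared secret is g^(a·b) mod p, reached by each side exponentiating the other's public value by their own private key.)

100

Diego sends B = g^b mod p = 11^20 mod 281.
11^1 ≡ 11 (mod 281)
11^2 = (11^1)^2 ≡ 11^2 = 121 ≡ 121 (mod 281)
11^4 = (11^2)^2 ≡ 121^2 = 14641 ≡ 29 (mod 281)
11^8 = (11^4)^2 ≡ 29^2 = 841 ≡ 279 (mod 281)
11^16 = (11^8)^2 ≡ 279^2 = 77841 ≡ 4 (mod 281)
11^20 = 11^16 · 11^4 ≡ 4 · 29 ≡ 116 (mod 281).
So B = 116. Chen then computes K = B^a mod p = 116^11 mod 281.
116^1 ≡ 116 (mod 281)
116^2 = (116^1)^2 ≡ 116^2 = 13456 ≡ 249 (mod 281)
116^4 = (116^2)^2 ≡ 249^2 = 62001 ≡ 181 (mod 281)
116^8 = (116^4)^2 ≡ 181^2 = 32761 ≡ 165 (mod 281)
116^11 = 116^8 · 116^2 · 116^1 ≡ 165 · 249 · 116 ≡ 100 (mod 281).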